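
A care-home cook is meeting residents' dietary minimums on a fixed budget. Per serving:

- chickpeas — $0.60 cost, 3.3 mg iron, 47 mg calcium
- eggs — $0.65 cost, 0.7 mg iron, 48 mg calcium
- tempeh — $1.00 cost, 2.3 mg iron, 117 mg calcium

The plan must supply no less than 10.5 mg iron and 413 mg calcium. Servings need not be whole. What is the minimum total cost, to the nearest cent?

For a min-cost LP with two ≥-constraints, a basic feasible solution has at most two positive variables.
chickpeas only: max(10.5/3.3, 413/47) = 8.787 servings → $5.27.
eggs only: max(10.5/0.7, 413/48) = 15 servings → $9.75.
tempeh only: max(10.5/2.3, 413/117) = 4.565 servings → $4.57.
chickpeas + eggs with both tight: 1.712 servings and 6.927 servings → $5.53.
chickpeas + tempeh with both tight: 1.002 servings and 3.127 servings → $3.73.
eggs + tempeh: the both-tight solution has a negative serving — not a feasible corner.
The minimum over all feasible corners is $3.73.

$3.73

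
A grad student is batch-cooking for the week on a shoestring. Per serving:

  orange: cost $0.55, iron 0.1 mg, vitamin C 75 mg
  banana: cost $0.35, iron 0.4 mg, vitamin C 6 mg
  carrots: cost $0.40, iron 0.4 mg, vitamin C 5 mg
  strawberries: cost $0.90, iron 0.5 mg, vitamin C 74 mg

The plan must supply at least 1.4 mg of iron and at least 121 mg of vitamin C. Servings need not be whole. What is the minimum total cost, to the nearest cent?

$1.85

Minimising a linear cost over {iron ≥ 1.4, vitamin C ≥ 121, servings ≥ 0} — the optimum is at a vertex, using one or two foods.
orange only: max(1.4/0.1, 121/75) = 14 servings → $7.70.
banana only: max(1.4/0.4, 121/6) = 20.17 servings → $7.06.
carrots only: max(1.4/0.4, 121/5) = 24.2 servings → $9.68.
strawberries only: max(1.4/0.5, 121/74) = 2.8 servings → $2.52.
orange + banana with both tight: 1.361 servings and 3.16 servings → $1.85.
orange + carrots with both tight: 1.403 servings and 3.149 servings → $2.03.
orange + strawberries with both targets exact would need a negative amount; discard.
banana + carrots with both targets exact would need a negative amount; discard.
banana + strawberries with both tight: 1.62 servings and 1.504 servings → $1.92.
carrots + strawberries with both tight: 1.59 servings and 1.528 servings → $2.01.
The minimum over all feasible corners is $1.85.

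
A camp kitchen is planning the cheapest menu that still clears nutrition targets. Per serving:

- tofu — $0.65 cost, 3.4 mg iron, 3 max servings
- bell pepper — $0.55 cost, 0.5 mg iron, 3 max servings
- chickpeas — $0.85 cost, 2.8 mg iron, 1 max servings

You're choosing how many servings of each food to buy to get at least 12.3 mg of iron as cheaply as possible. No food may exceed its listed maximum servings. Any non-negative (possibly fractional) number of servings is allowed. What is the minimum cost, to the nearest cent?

Cost per mg of iron: tofu $0.1912, chickpeas $0.3036, bell pepper $1.1000.
Take 3 servings of tofu: +10.2 mg iron for $1.95 (total $1.95, still need 2.1 mg).
Take 0.75 servings of chickpeas: +2.1 mg iron for $0.64 (total $2.59, still need 0.0 mg).
Greedy by cheapest-per-mg is optimal for a single linear constraint, so the minimum cost is $2.59.

$2.59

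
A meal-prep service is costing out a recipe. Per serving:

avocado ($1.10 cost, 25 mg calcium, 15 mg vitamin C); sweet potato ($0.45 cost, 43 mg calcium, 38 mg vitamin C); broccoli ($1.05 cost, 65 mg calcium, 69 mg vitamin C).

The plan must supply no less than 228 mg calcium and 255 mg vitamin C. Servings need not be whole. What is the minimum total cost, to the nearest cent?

$3.02

avocado only: max(228/25, 255/15) = 17 servings → $18.70.
sweet potato only: max(228/43, 255/38) = 6.711 servings → $3.02.
broccoli only: max(228/65, 255/69) = 3.696 servings → $3.88.
avocado + sweet potato with both targets exact would need a negative amount; discard.
avocado + broccoli: the both-tight solution has a negative serving — not a feasible corner.
sweet potato + broccoli: the both-tight solution has a negative serving — not a feasible corner.
The minimum over all feasible corners is $3.02.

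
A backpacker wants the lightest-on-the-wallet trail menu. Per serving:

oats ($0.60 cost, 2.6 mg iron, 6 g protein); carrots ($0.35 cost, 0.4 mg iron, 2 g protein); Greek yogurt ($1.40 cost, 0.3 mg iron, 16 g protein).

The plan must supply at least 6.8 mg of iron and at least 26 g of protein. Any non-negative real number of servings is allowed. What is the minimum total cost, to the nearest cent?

$2.47

Compare the cost at each extreme point of the feasible region.
oats only: max(6.8/2.6, 26/6) = 4.333 servings → $2.60.
carrots only: max(6.8/0.4, 26/2) = 17 servings → $5.95.
Greek yogurt only: max(6.8/0.3, 26/16) = 22.67 servings → $31.73.
oats + carrots with both tight: 1.143 servings and 9.571 servings → $4.04.
oats + Greek yogurt with both tight: 2.538 servings and 0.6734 servings → $2.47.
carrots + Greek yogurt: the both-tight solution has a negative serving — not a feasible corner.
The minimum over all feasible corners is $2.47.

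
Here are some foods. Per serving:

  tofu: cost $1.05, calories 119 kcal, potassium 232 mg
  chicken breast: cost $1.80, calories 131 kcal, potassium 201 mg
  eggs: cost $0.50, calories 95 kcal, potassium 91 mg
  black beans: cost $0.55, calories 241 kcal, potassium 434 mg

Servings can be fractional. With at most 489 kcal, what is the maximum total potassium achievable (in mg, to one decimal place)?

953.3 mg

Potassium per kcal: tofu 1.95, black beans 1.801, chicken breast 1.534, eggs 0.9579.
With no serving limits, spend the whole calories allowance on tofu: 489 kcal / 119 kcal × 232 mg = 953.3 mg.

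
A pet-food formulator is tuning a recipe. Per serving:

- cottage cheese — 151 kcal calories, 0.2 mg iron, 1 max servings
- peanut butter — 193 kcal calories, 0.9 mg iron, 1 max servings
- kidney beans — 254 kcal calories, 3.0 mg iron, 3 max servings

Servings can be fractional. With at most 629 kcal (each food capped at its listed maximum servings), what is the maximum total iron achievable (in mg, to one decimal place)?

7.4 mg

Iron per kcal: kidney beans 0.01181, peanut butter 0.004663, cottage cheese 0.001325.
Take 2.476 servings of kidney beans: uses 629 kcal, +7.4 mg iron (running total 7.4 mg).
Greedy by best ratio exhausts the calories allowance optimally: 7.4 mg.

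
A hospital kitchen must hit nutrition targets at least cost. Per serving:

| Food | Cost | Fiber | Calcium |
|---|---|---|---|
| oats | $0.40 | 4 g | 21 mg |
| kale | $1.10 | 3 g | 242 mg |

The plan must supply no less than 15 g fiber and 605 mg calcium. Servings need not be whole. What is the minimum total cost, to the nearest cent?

This is a tiny linear program; its minimum lies at a vertex of the feasible set. List the vertices and price them.
oats only: max(15/4, 605/21) = 28.81 servings → $11.52.
kale only: max(15/3, 605/242) = 5 servings → $5.50.
oats + kale with both tight: 2.006 servings and 2.326 servings → $3.36.
Cheapest feasible corner: $3.36.

$3.36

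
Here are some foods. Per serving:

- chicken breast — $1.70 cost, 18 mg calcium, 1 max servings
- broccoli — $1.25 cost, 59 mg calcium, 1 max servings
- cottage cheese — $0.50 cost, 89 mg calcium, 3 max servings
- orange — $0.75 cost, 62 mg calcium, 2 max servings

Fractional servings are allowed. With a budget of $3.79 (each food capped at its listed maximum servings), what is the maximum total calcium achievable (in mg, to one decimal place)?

428.3 mg

Calcium per dollar: cottage cheese 178, orange 82.67, broccoli 47.2, chicken breast 10.59.
Take 3 servings of cottage cheese: spends $1.50, +267.0 mg calcium (running total 267.0 mg).
Take 2 servings of orange: spends $1.50, +124.0 mg calcium (running total 391.0 mg).
Take 0.632 servings of broccoli: spends $0.79, +37.3 mg calcium (running total 428.3 mg).
Greedy by best ratio exhausts the cost allowance optimally: 428.3 mg.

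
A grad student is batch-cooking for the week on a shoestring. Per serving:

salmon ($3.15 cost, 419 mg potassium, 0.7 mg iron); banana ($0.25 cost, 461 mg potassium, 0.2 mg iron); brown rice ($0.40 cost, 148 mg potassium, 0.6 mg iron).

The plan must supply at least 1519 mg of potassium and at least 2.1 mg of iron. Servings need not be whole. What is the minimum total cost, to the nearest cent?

Two binding constraints pin down two serving amounts, so the optimal mix uses at most two foods. The candidates are each food alone (scaled to the tighter of potassium/iron) and each pair with both constraints tight.
salmon only: max(1519/419, 2.1/0.7) = 3.625 servings → $11.42.
banana only: max(1519/461, 2.1/0.2) = 10.5 servings → $2.62.
brown rice only: max(1519/148, 2.1/0.6) = 10.26 servings → $4.11.
salmon + banana with both tight: 2.781 servings and 0.7677 servings → $8.95.
salmon + brown rice with both targets exact would need a negative amount; discard.
banana + brown rice with both tight: 2.432 servings and 2.689 servings → $1.68.
So the least-cost plan costs $1.68.

$1.68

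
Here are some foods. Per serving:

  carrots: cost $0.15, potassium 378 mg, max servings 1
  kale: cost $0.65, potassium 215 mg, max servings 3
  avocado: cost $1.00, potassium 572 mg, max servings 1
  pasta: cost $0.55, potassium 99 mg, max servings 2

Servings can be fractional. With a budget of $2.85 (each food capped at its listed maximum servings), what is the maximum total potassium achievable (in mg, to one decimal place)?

1512.3 mg

Potassium per dollar: carrots 2520, avocado 572, kale 330.8, pasta 180.
Take 1 serving of carrots: spends $0.15, +378.0 mg potassium (running total 378.0 mg).
Take 1 serving of avocado: spends $1.00, +572.0 mg potassium (running total 950.0 mg).
Take 2.615 servings of kale: spends $1.70, +562.3 mg potassium (running total 1512.3 mg).
Filling greedily by potassium-per-dollar is optimal for one linear limit, giving 1512.3 mg.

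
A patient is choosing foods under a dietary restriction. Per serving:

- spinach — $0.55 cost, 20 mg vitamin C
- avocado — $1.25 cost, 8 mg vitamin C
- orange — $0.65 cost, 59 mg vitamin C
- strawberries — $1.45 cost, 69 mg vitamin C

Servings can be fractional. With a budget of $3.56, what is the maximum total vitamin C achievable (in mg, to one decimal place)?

323.1 mg

Vitamin C per dollar: orange 90.77, strawberries 47.59, spinach 36.36, avocado 6.4.
With no serving limits, spend the whole cost allowance on orange: $3.56 / $0.65 × 59 mg = 323.1 mg.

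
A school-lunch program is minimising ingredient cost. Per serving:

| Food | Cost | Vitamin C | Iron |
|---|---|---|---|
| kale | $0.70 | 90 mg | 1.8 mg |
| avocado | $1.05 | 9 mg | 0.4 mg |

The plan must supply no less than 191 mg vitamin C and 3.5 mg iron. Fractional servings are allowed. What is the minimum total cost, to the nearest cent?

$1.49

The cheapest plan sits at a corner of the feasible region — with two constraints it uses at most two foods.
kale only: max(191/90, 3.5/1.8) = 2.122 servings → $1.49.
avocado only: max(191/9, 3.5/0.4) = 21.22 servings → $22.28.
kale + avocado with both targets exact would need a negative amount; discard.
Cheapest feasible corner: $1.49.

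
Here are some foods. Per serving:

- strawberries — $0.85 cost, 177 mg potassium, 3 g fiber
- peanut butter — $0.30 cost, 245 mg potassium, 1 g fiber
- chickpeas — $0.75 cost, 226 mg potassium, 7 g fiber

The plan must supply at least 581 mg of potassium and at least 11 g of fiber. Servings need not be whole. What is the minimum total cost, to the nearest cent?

Two binding constraints pin down two serving amounts, so the optimal mix uses at most two foods. The candidates are each food alone (scaled to the tighter of potassium/fiber) and each pair with both constraints tight.
strawberries only: max(581/177, 11/3) = 3.667 servings → $3.12.
peanut butter only: max(581/245, 11/1) = 11 servings → $3.30.
chickpeas only: max(581/226, 11/7) = 2.571 servings → $1.93.
strawberries + peanut butter: the both-tight solution has a negative serving — not a feasible corner.
strawberries + chickpeas with both tight: 2.818 servings and 0.3636 servings → $2.67.
peanut butter + chickpeas with both tight: 1.062 servings and 1.42 servings → $1.38.
The minimum over all feasible corners is $1.38.

$1.38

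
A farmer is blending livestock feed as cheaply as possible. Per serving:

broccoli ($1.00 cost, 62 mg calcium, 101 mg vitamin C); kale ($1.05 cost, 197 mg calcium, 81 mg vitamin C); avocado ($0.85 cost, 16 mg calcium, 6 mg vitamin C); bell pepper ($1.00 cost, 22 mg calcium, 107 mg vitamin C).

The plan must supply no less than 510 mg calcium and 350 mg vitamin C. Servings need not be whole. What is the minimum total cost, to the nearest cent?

broccoli only: max(510/62, 350/101) = 8.226 servings → $8.23.
kale only: max(510/197, 350/81) = 4.321 servings → $4.54.
avocado only: max(510/16, 350/6) = 58.33 servings → $49.58.
bell pepper only: max(510/22, 350/107) = 23.18 servings → $23.18.
broccoli + kale with both tight: 1.858 servings and 2.004 servings → $3.96.
broccoli + avocado with both tight: 2.042 servings and 23.96 servings → $22.41.
broccoli + bell pepper with both targets exact would need a negative amount; discard.
kale + avocado: the both-tight solution has a negative serving — not a feasible corner.
kale + bell pepper with both tight: 2.429 servings and 1.432 servings → $3.98.
avocado + bell pepper with both tight: 29.66 servings and 1.608 servings → $26.82.
So the least-cost plan costs $3.96.

$3.96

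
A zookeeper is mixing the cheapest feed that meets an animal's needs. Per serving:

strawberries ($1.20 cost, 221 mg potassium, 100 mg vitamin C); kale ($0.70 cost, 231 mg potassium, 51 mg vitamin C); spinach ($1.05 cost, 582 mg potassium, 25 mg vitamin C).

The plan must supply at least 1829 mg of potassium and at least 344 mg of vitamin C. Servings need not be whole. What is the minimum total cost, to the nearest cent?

$5.13

strawberries only: max(1829/221, 344/100) = 8.276 servings → $9.93.
kale only: max(1829/231, 344/51) = 7.918 servings → $5.54.
spinach only: max(1829/582, 344/25) = 13.76 servings → $14.45.
strawberries + kale: the both-tight solution has a negative serving — not a feasible corner.
strawberries + spinach with both tight: 2.933 servings and 2.029 servings → $5.65.
kale + spinach with both tight: 6.462 servings and 0.5779 servings → $5.13.
Cheapest feasible corner: $5.13.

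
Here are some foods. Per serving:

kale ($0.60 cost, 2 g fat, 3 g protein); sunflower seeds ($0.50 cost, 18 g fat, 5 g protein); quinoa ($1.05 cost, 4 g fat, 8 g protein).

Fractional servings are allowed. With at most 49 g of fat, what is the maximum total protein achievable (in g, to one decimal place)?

Protein per g fat: quinoa 2, kale 1.5, sunflower seeds 0.2778.
With no serving limits, spend the whole fat allowance on quinoa: 49 g / 4 g × 8 g = 98.0 g.

98.0 g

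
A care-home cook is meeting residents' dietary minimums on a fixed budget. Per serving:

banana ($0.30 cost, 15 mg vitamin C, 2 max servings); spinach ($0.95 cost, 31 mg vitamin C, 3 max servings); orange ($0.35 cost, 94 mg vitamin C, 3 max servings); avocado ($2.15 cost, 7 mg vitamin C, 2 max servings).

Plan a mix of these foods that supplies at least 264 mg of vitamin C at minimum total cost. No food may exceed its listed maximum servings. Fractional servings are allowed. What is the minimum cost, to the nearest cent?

$0.98

Cost per mg of vitamin C: orange $0.0037, banana $0.0200, spinach $0.0306, avocado $0.3071.
Take 2.809 servings of orange: +264.0 mg vitamin C for $0.98 (total $0.98, still need 0.0 mg).
Filling from the cheapest source first is optimal under one linear minimum: $0.98.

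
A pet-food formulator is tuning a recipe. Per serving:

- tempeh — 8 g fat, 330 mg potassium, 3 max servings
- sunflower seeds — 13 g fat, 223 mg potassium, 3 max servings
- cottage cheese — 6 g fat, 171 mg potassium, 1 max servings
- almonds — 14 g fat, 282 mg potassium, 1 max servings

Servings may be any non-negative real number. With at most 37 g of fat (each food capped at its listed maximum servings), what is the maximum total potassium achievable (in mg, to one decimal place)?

1302.0 mg

Potassium per g fat: tempeh 41.25, cottage cheese 28.5, almonds 20.14, sunflower seeds 17.15.
Take 3 servings of tempeh: uses 24 g fat, +990.0 mg potassium (running total 990.0 mg).
Take 1 serving of cottage cheese: uses 6 g fat, +171.0 mg potassium (running total 1161.0 mg).
Take 0.5 servings of almonds: uses 7 g fat, +141.0 mg potassium (running total 1302.0 mg).
Greedy by best ratio exhausts the fat allowance optimally: 1302.0 mg.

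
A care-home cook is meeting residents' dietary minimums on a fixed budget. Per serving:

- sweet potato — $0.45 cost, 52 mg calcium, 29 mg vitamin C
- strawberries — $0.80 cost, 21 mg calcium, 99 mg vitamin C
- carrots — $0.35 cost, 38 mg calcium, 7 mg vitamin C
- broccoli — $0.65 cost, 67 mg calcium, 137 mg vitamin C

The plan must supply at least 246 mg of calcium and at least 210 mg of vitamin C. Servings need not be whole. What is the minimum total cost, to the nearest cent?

$2.18

With two linear requirements the optimum uses one or two foods; enumerate the corners.
sweet potato only: max(246/52, 210/29) = 7.241 servings → $3.26.
strawberries only: max(246/21, 210/99) = 11.71 servings → $9.37.
carrots only: max(246/38, 210/7) = 30 servings → $10.50.
broccoli only: max(246/67, 210/137) = 3.672 servings → $2.39.
sweet potato + strawberries with both tight: 4.394 servings and 0.8341 servings → $2.64.
sweet potato + carrots: the both-tight solution has a negative serving — not a feasible corner.
sweet potato + broccoli with both tight: 3.789 servings and 0.7307 servings → $2.18.
strawberries + carrots with both tight: 1.731 servings and 5.517 servings → $3.32.
strawberries + broccoli: intersection lies outside the first quadrant.
carrots + broccoli with both tight: 4.144 servings and 1.321 servings → $2.31.
So the least-cost plan costs $2.18.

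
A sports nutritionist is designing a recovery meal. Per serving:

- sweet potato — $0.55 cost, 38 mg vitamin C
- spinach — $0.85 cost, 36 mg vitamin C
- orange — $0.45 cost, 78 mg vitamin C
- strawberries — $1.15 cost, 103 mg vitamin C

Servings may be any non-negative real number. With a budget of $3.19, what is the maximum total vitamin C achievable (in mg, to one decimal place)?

Vitamin C per dollar: orange 173.3, strawberries 89.57, sweet potato 69.09, spinach 42.35.
With no serving limits, spend the whole cost allowance on orange: $3.19 / $0.45 × 78 mg = 552.9 mg.

552.9 mg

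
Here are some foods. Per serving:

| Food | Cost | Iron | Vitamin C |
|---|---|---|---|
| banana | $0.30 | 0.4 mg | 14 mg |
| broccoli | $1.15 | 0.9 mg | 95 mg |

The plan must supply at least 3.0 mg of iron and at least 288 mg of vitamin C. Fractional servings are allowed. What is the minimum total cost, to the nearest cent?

$3.62

This is a tiny linear program; its minimum lies at a vertex of the feasible set. List the vertices and price them.
banana only: max(3.0/0.4, 288/14) = 20.57 servings → $6.17.
broccoli only: max(3.0/0.9, 288/95) = 3.333 servings → $3.83.
banana + broccoli with both tight: 1.016 servings and 2.882 servings → $3.62.
The minimum over all feasible corners is $3.62.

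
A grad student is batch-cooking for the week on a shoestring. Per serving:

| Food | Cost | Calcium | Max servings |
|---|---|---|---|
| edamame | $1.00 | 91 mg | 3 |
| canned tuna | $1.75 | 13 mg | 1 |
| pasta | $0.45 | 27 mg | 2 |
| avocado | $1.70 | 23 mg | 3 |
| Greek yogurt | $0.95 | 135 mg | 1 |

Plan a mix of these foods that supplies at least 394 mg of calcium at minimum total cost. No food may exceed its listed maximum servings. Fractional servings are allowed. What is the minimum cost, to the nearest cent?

$3.80

Cost per mg of calcium: Greek yogurt $0.0070, edamame $0.0110, pasta $0.0167, avocado $0.0739, canned tuna $0.1346.
Take 1 serving of Greek yogurt: +135.0 mg calcium for $0.95 (total $0.95, still need 259.0 mg).
Take 2.846 servings of edamame: +259.0 mg calcium for $2.85 (total $3.80, still need 0.0 mg).
Greedy by cheapest-per-mg is optimal for a single linear constraint, so the minimum cost is $3.80.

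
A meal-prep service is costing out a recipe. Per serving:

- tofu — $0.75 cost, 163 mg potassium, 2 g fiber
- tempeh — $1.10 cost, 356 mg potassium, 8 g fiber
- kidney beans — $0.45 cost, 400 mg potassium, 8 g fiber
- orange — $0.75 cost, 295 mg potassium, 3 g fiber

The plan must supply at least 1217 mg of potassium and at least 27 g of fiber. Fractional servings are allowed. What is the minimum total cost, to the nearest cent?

$1.52

Two binding constraints pin down two serving amounts, so the optimal mix uses at most two foods. The candidates are each food alone (scaled to the tighter of potassium/fiber) and each pair with both constraints tight.
tofu only: max(1217/163, 27/2) = 13.5 servings → $10.12.
tempeh only: max(1217/356, 27/8) = 3.419 servings → $3.76.
kidney beans only: max(1217/400, 27/8) = 3.375 servings → $1.52.
orange only: max(1217/295, 27/3) = 9 servings → $6.75.
tofu + tempeh with both tight: 0.2095 servings and 3.323 servings → $3.81.
tofu + kidney beans: the both-tight solution has a negative serving — not a feasible corner.
tofu + orange with both targets exact would need a negative amount; discard.
tempeh + kidney beans with both tight: 3.023 servings and 0.3523 servings → $3.48.
tempeh + orange with both tight: 3.339 servings and 0.09598 servings → $3.74.
kidney beans + orange: intersection lies outside the first quadrant.
The minimum over all feasible corners is $1.52.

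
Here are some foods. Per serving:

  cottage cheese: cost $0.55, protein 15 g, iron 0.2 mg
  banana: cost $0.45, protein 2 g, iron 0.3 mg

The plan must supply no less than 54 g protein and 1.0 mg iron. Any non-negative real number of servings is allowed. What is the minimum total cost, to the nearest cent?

$2.37

This is a tiny linear program; its minimum lies at a vertex of the feasible set. List the vertices and price them.
cottage cheese only: max(54/15, 1.0/0.2) = 5 servings → $2.75.
banana only: max(54/2, 1.0/0.3) = 27 servings → $12.15.
cottage cheese + banana with both tight: 3.463 servings and 1.024 servings → $2.37.
So the least-cost plan costs $2.37.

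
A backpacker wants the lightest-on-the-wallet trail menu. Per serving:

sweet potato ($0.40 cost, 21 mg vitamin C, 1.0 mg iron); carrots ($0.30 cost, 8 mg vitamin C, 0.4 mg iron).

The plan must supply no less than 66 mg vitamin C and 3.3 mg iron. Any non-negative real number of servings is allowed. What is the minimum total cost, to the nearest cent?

$1.32

For a min-cost LP with two ≥-constraints, a basic feasible solution has at most two positive variables.
sweet potato only: max(66/21, 3.3/1.0) = 3.3 servings → $1.32.
carrots only: max(66/8, 3.3/0.4) = 8.25 servings → $2.48.
sweet potato + carrots with both tight: 0 servings and 8.25 servings → $2.48.
So the least-cost plan costs $1.32.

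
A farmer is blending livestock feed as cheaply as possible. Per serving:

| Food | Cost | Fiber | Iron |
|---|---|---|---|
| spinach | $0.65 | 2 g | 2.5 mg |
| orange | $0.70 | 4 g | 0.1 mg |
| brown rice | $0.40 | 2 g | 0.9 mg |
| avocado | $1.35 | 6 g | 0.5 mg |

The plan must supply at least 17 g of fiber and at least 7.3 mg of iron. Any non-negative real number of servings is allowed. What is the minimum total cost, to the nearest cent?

$3.38

Two binding constraints pin down two serving amounts, so the optimal mix uses at most two foods. The candidates are each food alone (scaled to the tighter of fiber/iron) and each pair with both constraints tight.
spinach only: max(17/2, 7.3/2.5) = 8.5 servings → $5.53.
orange only: max(17/4, 7.3/0.1) = 73 servings → $51.10.
brown rice only: max(17/2, 7.3/0.9) = 8.5 servings → $3.40.
avocado only: max(17/6, 7.3/0.5) = 14.6 servings → $19.71.
spinach + orange with both tight: 2.806 servings and 2.847 servings → $3.82.
spinach + brown rice: the both-tight solution has a negative serving — not a feasible corner.
spinach + avocado with both tight: 2.521 servings and 1.993 servings → $4.33.
orange + brown rice with both tight: 0.2059 servings and 8.088 servings → $3.38.
orange + avocado: intersection lies outside the first quadrant.
brown rice + avocado with both tight: 8.023 servings and 0.1591 servings → $3.42.
So the least-cost plan costs $3.38.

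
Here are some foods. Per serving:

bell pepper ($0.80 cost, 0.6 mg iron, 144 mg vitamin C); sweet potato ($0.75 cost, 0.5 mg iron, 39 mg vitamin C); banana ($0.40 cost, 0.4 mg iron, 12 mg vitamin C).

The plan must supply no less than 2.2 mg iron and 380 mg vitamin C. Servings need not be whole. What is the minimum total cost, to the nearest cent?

Two binding constraints pin down two serving amounts, so the optimal mix uses at most two foods. The candidates are each food alone (scaled to the tighter of iron/vitamin C) and each pair with both constraints tight.
bell pepper only: max(2.2/0.6, 380/144) = 3.667 servings → $2.93.
sweet potato only: max(2.2/0.5, 380/39) = 9.744 servings → $7.31.
banana only: max(2.2/0.4, 380/12) = 31.67 servings → $12.67.
bell pepper + sweet potato with both tight: 2.144 servings and 1.827 servings → $3.09.
bell pepper + banana with both tight: 2.492 servings and 1.762 servings → $2.70.
sweet potato + banana with both targets exact would need a negative amount; discard.
The minimum over all feasible corners is $2.70.

$2.70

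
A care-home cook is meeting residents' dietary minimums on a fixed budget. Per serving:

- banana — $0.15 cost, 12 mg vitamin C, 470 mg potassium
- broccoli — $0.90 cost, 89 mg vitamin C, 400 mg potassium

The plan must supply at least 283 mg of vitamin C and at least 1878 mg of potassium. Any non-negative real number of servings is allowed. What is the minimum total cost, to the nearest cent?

$2.90

At the optimum either one food covers both requirements or two foods hit both targets exactly; no other combination can be cheaper.
banana only: max(283/12, 1878/470) = 23.58 servings → $3.54.
broccoli only: max(283/89, 1878/400) = 4.695 servings → $4.23.
banana + broccoli with both tight: 1.457 servings and 2.983 servings → $2.90.
So the least-cost plan costs $2.90.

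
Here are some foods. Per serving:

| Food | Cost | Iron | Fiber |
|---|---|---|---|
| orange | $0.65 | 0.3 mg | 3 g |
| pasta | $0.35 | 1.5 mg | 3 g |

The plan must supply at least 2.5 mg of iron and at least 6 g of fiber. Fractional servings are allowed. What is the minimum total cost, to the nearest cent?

$0.70

Check every corner: each single food scaled to meet both minima, and each pair solved so both constraints bind.
orange only: max(2.5/0.3, 6/3) = 8.333 servings → $5.42.
pasta only: max(2.5/1.5, 6/3) = 2 servings → $0.70.
orange + pasta with both tight: 0.4167 servings and 1.583 servings → $0.82.
Cheapest feasible corner: $0.70.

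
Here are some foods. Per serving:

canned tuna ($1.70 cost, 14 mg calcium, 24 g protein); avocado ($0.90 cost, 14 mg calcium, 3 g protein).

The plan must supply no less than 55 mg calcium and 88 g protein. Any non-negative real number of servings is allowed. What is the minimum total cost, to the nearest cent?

The cheapest plan sits at a corner of the feasible region — with two constraints it uses at most two foods.
canned tuna only: max(55/14, 88/24) = 3.929 servings → $6.68.
avocado only: max(55/14, 88/3) = 29.33 servings → $26.40.
canned tuna + avocado with both tight: 3.629 servings and 0.2993 servings → $6.44.
The minimum over all feasible corners is $6.44.

$6.44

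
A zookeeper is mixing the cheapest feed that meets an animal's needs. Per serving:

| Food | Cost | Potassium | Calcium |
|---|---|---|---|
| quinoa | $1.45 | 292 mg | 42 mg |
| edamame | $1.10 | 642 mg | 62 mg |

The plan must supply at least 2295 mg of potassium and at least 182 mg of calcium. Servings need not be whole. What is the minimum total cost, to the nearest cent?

For a min-cost LP with two ≥-constraints, a basic feasible solution has at most two positive variables.
quinoa only: max(2295/292, 182/42) = 7.86 servings → $11.40.
edamame only: max(2295/642, 182/62) = 3.575 servings → $3.93.
quinoa + edamame: the both-tight solution has a negative serving — not a feasible corner.
Cheapest feasible corner: $3.93.

$3.93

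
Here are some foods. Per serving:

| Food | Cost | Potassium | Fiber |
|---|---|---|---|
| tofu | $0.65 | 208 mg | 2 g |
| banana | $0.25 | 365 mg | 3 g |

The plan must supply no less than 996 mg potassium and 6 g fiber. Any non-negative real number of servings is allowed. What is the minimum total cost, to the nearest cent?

With two linear requirements the optimum uses one or two foods; enumerate the corners.
tofu only: max(996/208, 6/2) = 4.788 servings → $3.11.
banana only: max(996/365, 6/3) = 2.729 servings → $0.68.
tofu + banana: the both-tight solution has a negative serving — not a feasible corner.
So the least-cost plan costs $0.68.

$0.68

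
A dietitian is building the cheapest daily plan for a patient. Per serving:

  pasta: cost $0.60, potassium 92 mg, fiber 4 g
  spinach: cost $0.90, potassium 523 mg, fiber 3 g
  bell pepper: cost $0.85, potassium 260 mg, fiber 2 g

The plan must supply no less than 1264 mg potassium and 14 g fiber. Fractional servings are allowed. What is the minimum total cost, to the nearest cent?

Check every corner: each single food scaled to meet both minima, and each pair solved so both constraints bind.
pasta only: max(1264/92, 14/4) = 13.74 servings → $8.24.
spinach only: max(1264/523, 14/3) = 4.667 servings → $4.20.
bell pepper only: max(1264/260, 14/2) = 7 servings → $5.95.
pasta + spinach with both tight: 1.944 servings and 2.075 servings → $3.03.
pasta + bell pepper with both tight: 1.299 servings and 4.402 servings → $4.52.
spinach + bell pepper with both targets exact would need a negative amount; discard.
Cheapest feasible corner: $3.03.

$3.03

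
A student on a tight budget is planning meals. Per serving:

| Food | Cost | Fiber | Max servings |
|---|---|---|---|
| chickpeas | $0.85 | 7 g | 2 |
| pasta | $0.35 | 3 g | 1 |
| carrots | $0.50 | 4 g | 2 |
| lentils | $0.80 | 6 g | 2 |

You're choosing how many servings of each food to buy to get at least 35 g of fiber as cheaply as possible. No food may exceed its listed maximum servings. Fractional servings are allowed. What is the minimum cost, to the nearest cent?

$4.38

Cost per g of fiber: pasta $0.1167, chickpeas $0.1214, carrots $0.1250, lentils $0.1333.
Take 1 serving of pasta: +3.0 g fiber for $0.35 (total $0.35, still need 32.0 g).
Take 2 servings of chickpeas: +14.0 g fiber for $1.70 (total $2.05, still need 18.0 g).
Take 2 servings of carrots: +8.0 g fiber for $1.00 (total $3.05, still need 10.0 g).
Take 1.667 servings of lentils: +10.0 g fiber for $1.33 (total $4.38, still need 0.0 g).
Filling from the cheapest source first is optimal under one linear minimum: $4.38.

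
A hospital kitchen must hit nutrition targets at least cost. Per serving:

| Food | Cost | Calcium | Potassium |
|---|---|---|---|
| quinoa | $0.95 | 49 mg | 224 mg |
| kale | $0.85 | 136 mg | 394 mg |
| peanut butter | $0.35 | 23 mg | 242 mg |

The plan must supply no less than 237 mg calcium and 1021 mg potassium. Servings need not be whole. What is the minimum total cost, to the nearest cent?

$1.87

This is a tiny linear program; its minimum lies at a vertex of the feasible set. List the vertices and price them.
quinoa only: max(237/49, 1021/224) = 4.837 servings → $4.59.
kale only: max(237/136, 1021/394) = 2.591 servings → $2.20.
peanut butter only: max(237/23, 1021/242) = 10.3 servings → $3.61.
quinoa + kale with both tight: 4.076 servings and 0.2742 servings → $4.11.
quinoa + peanut butter with both targets exact would need a negative amount; discard.
kale + peanut butter with both tight: 1.42 servings and 1.907 servings → $1.87.
So the least-cost plan costs $1.87.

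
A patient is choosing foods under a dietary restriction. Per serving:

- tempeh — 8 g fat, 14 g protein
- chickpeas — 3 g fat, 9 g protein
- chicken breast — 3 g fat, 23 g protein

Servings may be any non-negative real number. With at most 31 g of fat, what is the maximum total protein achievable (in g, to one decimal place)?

237.7 g

Protein per g fat: chicken breast 7.667, chickpeas 3, tempeh 1.75.
With no serving limits, spend the whole fat allowance on chicken breast: 31 g / 3 g × 23 g = 237.7 g.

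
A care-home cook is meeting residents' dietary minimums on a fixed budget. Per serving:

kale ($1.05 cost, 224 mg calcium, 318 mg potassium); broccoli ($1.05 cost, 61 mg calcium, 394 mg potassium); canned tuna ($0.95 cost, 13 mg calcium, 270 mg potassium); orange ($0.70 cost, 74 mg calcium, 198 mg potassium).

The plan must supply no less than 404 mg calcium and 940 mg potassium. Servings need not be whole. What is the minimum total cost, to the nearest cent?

$2.80

An LP optimum is at a vertex; with two nutrient constraints at most two foods are used. Check each candidate.
kale only: max(404/224, 940/318) = 2.956 servings → $3.10.
broccoli only: max(404/61, 940/394) = 6.623 servings → $6.95.
canned tuna only: max(404/13, 940/270) = 31.08 servings → $29.52.
orange only: max(404/74, 940/198) = 5.459 servings → $3.82.
kale + broccoli with both tight: 1.479 servings and 1.192 servings → $2.80.
kale + canned tuna with both tight: 1.719 servings and 1.457 servings → $3.19.
kale + orange with both tight: 0.5011 servings and 3.943 servings → $3.29.
broccoli + canned tuna: the both-tight solution has a negative serving — not a feasible corner.
broccoli + orange with both targets exact would need a negative amount; discard.
canned tuna + orange: the both-tight solution has a negative serving — not a feasible corner.
The minimum over all feasible corners is $2.80.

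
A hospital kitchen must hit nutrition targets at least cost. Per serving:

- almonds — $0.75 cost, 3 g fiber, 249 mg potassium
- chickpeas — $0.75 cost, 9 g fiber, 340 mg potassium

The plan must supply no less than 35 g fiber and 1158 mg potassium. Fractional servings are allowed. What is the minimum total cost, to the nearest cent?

Two binding constraints pin down two serving amounts, so the optimal mix uses at most two foods. The candidates are each food alone (scaled to the tighter of fiber/potassium) and each pair with both constraints tight.
almonds only: max(35/3, 1158/249) = 11.67 servings → $8.75.
chickpeas only: max(35/9, 1158/340) = 3.889 servings → $2.92.
almonds + chickpeas: the both-tight solution has a negative serving — not a feasible corner.
So the least-cost plan costs $2.92.

$2.92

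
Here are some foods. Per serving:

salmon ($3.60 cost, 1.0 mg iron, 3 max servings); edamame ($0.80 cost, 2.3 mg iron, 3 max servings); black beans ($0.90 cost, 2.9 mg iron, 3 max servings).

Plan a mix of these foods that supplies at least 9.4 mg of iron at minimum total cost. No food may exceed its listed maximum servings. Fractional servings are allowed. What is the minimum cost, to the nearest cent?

Cost per mg of iron: black beans $0.3103, edamame $0.3478, salmon $3.6000.
Take 3 servings of black beans: +8.7 mg iron for $2.70 (total $2.70, still need 0.7 mg).
Take 0.3043 servings of edamame: +0.7 mg iron for $0.24 (total $2.94, still need 0.0 mg).
Filling from the cheapest source first is optimal under one linear minimum: $2.94.

$2.94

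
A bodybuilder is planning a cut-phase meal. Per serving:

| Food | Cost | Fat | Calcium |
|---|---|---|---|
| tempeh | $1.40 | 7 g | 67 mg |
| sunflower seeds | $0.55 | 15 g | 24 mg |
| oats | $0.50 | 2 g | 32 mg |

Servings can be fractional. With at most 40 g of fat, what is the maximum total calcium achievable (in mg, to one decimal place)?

640.0 mg

Calcium per g fat: oats 16, tempeh 9.571, sunflower seeds 1.6.
With no serving limits, spend the whole fat allowance on oats: 40 g / 2 g × 32 mg = 640.0 mg.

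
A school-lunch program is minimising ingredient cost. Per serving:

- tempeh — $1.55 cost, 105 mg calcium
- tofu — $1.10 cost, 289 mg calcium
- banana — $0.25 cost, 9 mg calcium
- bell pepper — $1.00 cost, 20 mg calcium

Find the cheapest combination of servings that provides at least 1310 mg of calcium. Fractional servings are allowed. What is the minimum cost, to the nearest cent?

$4.99

Cost per mg of calcium: tofu $0.0038, tempeh $0.0148, banana $0.0278, bell pepper $0.0500.
With no serving limits, use only tofu: 1310 mg / 289 mg = 4.533 servings × $1.10 = $4.99.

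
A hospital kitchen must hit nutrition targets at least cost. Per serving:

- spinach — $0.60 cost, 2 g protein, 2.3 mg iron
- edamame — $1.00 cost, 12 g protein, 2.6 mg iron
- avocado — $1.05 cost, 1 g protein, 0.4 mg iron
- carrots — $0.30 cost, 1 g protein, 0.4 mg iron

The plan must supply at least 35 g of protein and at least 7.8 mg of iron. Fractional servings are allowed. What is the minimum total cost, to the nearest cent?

$2.97

spinach only: max(35/2, 7.8/2.3) = 17.5 servings → $10.50.
edamame only: max(35/12, 7.8/2.6) = 3 servings → $3.00.
avocado only: max(35/1, 7.8/0.4) = 35 servings → $36.75.
carrots only: max(35/1, 7.8/0.4) = 35 servings → $10.50.
spinach + edamame with both tight: 0.1161 servings and 2.897 servings → $2.97.
spinach + avocado with both targets exact would need a negative amount; discard.
spinach + carrots with both targets exact would need a negative amount; discard.
edamame + avocado with both tight: 2.818 servings and 1.182 servings → $4.06.
edamame + carrots with both tight: 2.818 servings and 1.182 servings → $3.17.
avocado + carrots (both tight): parallel constraints — no distinct corner.
Cheapest feasible corner: $2.97.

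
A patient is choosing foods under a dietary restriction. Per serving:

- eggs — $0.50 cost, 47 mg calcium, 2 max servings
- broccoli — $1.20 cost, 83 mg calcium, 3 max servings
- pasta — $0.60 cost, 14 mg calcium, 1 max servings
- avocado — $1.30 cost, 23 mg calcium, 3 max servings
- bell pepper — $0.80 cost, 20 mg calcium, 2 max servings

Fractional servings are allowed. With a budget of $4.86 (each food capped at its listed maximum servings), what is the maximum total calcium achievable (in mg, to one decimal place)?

349.5 mg

Calcium per dollar: eggs 94, broccoli 69.17, bell pepper 25, pasta 23.33, avocado 17.69.
Take 2 servings of eggs: spends $1.00, +94.0 mg calcium (running total 94.0 mg).
Take 3 servings of broccoli: spends $3.60, +249.0 mg calcium (running total 343.0 mg).
Take 0.325 servings of bell pepper: spends $0.26, +6.5 mg calcium (running total 349.5 mg).
Filling greedily by calcium-per-dollar is optimal for one linear limit, giving 349.5 mg.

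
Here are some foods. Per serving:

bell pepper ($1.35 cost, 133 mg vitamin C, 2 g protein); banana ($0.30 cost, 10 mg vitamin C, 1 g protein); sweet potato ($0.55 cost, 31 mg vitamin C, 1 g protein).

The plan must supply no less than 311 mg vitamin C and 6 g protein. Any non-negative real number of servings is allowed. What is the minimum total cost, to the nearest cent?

This is a tiny linear program; its minimum lies at a vertex of the feasible set. List the vertices and price them.
bell pepper only: max(311/133, 6/2) = 3 servings → $4.05.
banana only: max(311/10, 6/1) = 31.1 servings → $9.33.
sweet potato only: max(311/31, 6/1) = 10.03 servings → $5.52.
bell pepper + banana with both tight: 2.221 servings and 1.558 servings → $3.47.
bell pepper + sweet potato with both tight: 1.761 servings and 2.479 servings → $3.74.
banana + sweet potato: intersection lies outside the first quadrant.
So the least-cost plan costs $3.47.

$3.47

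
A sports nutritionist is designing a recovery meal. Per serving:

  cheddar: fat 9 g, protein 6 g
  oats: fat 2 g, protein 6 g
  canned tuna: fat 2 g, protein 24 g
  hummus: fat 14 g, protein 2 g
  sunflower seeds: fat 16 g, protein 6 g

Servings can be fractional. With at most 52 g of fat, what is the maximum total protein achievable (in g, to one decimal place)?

624.0 g

Protein per g fat: canned tuna 12, oats 3, cheddar 0.6667, sunflower seeds 0.375, hummus 0.1429.
With no serving limits, spend the whole fat allowance on canned tuna: 52 g / 2 g × 24 g = 624.0 g.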